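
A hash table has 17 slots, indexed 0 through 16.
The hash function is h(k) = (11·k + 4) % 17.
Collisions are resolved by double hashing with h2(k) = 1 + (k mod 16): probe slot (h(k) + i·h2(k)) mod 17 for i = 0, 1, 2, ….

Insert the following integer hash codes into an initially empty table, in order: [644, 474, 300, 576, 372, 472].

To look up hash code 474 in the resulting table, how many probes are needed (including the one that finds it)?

644: h=16 => slot 16
474: h=16, h2=11, probe 16,10 => slot 10
300: h=6 => slot 6
576: h=16, h2=1, probe 16,0 => slot 0
372: h=16, h2=5, probe 16,4 => slot 4
472: h=11 => slot 11
Table: [576, _, _, _, 372, _, 300, _, _, _, 474, 472, _, _, _, _, 644]
Lookup 474: h=16, h2=11, probe 16,10 → found at 10.

2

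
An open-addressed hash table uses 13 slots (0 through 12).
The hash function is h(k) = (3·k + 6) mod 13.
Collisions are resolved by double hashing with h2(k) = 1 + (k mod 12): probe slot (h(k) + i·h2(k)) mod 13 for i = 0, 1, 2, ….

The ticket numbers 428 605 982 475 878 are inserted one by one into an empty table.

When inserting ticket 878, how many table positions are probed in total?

2

428 hashes to 3; slot 3 is free -> place at 3.
605 hashes to 1; slot 1 is free -> place at 1.
982 hashes to 1, h2=11; 1 taken -> place at 12.
475 hashes to 1, h2=8; 1 taken -> place at 9.
878 hashes to 1, h2=3; 1 taken -> place at 4.
Table: [—, 605, —, 428, 878, —, —, —, —, 475, —, —, 982]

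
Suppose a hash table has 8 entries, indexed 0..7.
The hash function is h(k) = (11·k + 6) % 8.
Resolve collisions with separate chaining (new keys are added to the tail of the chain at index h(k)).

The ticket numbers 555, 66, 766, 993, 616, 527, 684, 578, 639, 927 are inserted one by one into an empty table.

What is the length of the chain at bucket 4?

555 -> bucket 7
66 -> bucket 4
766 -> bucket 0
993 -> bucket 1
616 -> bucket 6
527 -> bucket 3
684 -> bucket 2
578 -> bucket 4 (collision)
639 -> bucket 3 (collision)
927 -> bucket 3 (collision)
Final buckets:
0: 766
1: 993
2: 684
3: 527 -> 639 -> 927
4: 66 -> 578
5: .
6: 616
7: 555

2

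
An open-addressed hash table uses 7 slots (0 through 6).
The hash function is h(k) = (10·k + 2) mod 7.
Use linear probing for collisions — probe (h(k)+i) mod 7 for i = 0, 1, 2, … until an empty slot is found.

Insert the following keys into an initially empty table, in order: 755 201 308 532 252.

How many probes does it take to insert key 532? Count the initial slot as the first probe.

Insert 755: h=6, slot 6 empty → index 6.
Insert 201: h=3, slot 3 empty → index 3.
Insert 308: h=2, slot 2 empty → index 2.
Insert 532: h=2, slots 2,3 occupied → index 4.
Insert 252: h=2, slots 2,3,4 occupied → index 5.
Table: [-, -, 308, 201, 532, 252, 755]

3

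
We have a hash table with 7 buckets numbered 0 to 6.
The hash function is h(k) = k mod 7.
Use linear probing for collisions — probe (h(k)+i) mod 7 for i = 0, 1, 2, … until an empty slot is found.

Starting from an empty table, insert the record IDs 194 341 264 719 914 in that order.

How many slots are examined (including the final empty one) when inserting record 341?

194: h=5 → slot 5
341: h=5, probe 5,6 → slot 6
264: h=5, probe 5,6,0 → slot 0
719: h=5, probe 5,6,0,1 → slot 1
914: h=4 → slot 4
Table: [264, 719, _, _, 914, 194, 341]

2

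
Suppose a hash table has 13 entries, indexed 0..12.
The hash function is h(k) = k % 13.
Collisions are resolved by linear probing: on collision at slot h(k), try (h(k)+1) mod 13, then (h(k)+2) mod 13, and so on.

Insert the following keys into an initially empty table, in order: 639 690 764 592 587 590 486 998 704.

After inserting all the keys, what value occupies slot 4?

Insert 639: h=2, slot 2 empty => index 2.
Insert 690: h=1, slot 1 empty => index 1.
Insert 764: h=10, slot 10 empty => index 10.
Insert 592: h=7, slot 7 empty => index 7.
Insert 587: h=2, slot 2 occupied => index 3.
Insert 590: h=5, slot 5 empty => index 5.
Insert 486: h=5, slot 5 occupied => index 6.
Insert 998: h=10, slot 10 occupied => index 11.
Insert 704: h=2, slots 2,3 occupied => index 4.
Table: [—, 690, 639, 587, 704, 590, 486, 592, —, —, 764, 998, —]

704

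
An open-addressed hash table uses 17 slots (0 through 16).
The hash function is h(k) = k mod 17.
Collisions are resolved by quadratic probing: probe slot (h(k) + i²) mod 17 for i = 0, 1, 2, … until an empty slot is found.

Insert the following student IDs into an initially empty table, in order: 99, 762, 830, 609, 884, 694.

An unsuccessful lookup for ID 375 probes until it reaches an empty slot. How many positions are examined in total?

99: h=14 => slot 14
762: h=14, probe 14,15 => slot 15
830: h=14, probe 14,15,1 => slot 1
609: h=14, probe 14,15,1,6 => slot 6
884: h=0 => slot 0
694: h=14, probe 14,15,1,6,13 => slot 13
Table: [884, 830, —, —, —, —, 609, —, —, —, —, —, —, 694, 99, 762, —]
Lookup 375: h=1, probe 1,2 → slot 2 empty, not found.

2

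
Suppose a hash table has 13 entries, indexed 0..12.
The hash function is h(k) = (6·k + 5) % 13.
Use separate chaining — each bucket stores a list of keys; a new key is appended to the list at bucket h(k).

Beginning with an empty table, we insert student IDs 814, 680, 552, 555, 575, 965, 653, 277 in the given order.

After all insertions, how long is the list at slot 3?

Insert 814: h=1, bucket 1 empty -> new chain.
Insert 680: h=3, bucket 3 empty -> new chain.
Insert 552: h=2, bucket 2 empty -> new chain.
Insert 555: h=7, bucket 7 empty -> new chain.
Insert 575: h=10, bucket 10 empty -> new chain.
Insert 965: h=10, bucket 10 nonempty -> append to chain.
Insert 653: h=10, bucket 10 nonempty -> append to chain.
Insert 277: h=3, bucket 3 nonempty -> append to chain.
Final buckets:
0: ∅
1: 814
2: 552
3: 680 -> 277
4: ∅
5: ∅
6: ∅
7: 555
8: ∅
9: ∅
10: 575 -> 965 -> 653
11: ∅
12: ∅

2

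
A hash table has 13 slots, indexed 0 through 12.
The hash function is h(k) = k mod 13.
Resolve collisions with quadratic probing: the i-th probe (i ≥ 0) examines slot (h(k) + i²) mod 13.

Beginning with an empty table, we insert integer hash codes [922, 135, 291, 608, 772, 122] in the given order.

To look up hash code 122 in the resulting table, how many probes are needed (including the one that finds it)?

4

922 hashes to 12; slot 12 is free => place at 12.
135 hashes to 5; slot 5 is free => place at 5.
291 hashes to 5; 5 taken => place at 6.
608 hashes to 10; slot 10 is free => place at 10.
772 hashes to 5; 5,6 taken => place at 9.
122 hashes to 5; 5,6,9 taken => place at 1.
Table: [., 122, ., ., ., 135, 291, ., ., 772, 608, ., 922]
Lookup 122: h=5, probe 5,6,9,1 → found at 1.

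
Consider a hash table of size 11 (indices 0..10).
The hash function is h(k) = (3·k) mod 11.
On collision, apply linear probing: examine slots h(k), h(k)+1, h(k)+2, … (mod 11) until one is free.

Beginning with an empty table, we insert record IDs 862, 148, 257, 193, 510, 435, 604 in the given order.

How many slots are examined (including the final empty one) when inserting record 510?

862: h=1 => slot 1
148: h=4 => slot 4
257: h=1, probe 1,2 => slot 2
193: h=7 => slot 7
510: h=1, probe 1,2,3 => slot 3
435: h=7, probe 7,8 => slot 8
604: h=8, probe 8,9 => slot 9
Table: [—, 862, 257, 510, 148, —, —, 193, 435, 604, —]

3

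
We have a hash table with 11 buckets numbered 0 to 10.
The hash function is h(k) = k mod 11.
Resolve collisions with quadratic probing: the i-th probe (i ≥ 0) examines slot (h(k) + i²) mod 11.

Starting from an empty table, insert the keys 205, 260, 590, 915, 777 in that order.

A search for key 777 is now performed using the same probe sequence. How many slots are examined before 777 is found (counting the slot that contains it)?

205 hashes to 7; slot 7 is free => place at 7.
260 hashes to 7; 7 taken => place at 8.
590 hashes to 7; 7,8 taken => place at 0.
915 hashes to 2; slot 2 is free => place at 2.
777 hashes to 7; 7,8,0 taken => place at 5.
Table: [590, ∅, 915, ∅, ∅, 777, ∅, 205, 260, ∅, ∅]
Lookup 777: h=7, probe 7,8,0,5 → found at 5.

4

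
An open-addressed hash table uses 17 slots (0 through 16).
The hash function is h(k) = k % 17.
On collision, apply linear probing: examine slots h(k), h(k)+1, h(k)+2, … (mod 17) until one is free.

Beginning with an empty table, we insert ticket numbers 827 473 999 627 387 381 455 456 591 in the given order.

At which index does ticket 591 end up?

2

Insert 827: h=11, slot 11 empty => index 11.
Insert 473: h=14, slot 14 empty => index 14.
Insert 999: h=13, slot 13 empty => index 13.
Insert 627: h=15, slot 15 empty => index 15.
Insert 387: h=13, slots 13,14,15 occupied => index 16.
Insert 381: h=7, slot 7 empty => index 7.
Insert 455: h=13, slots 13,14,15,16 occupied => index 0.
Insert 456: h=14, slots 14,15,16,0 occupied => index 1.
Insert 591: h=13, slots 13,14,15,16,0,1 occupied => index 2.
Table: [455, 456, 591, —, —, —, —, 381, —, —, —, 827, —, 999, 473, 627, 387]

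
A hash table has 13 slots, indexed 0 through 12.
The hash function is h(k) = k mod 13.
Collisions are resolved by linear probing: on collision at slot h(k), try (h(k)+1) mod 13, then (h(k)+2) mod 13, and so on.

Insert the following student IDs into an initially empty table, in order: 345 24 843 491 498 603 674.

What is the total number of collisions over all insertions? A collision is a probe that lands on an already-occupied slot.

345: h=7 → slot 7
24: h=11 → slot 11
843: h=11, probe 11,12 → slot 12
491: h=10 → slot 10
498: h=4 → slot 4
603: h=5 → slot 5
674: h=11, probe 11,12,0 → slot 0
Table: [674, _, _, _, 498, 603, _, 345, _, _, 491, 24, 843]

3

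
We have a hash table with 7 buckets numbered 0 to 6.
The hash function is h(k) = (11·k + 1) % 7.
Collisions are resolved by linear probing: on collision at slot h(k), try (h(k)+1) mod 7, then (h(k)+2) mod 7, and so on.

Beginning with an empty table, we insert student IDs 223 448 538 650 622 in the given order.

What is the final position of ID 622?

223 hashes to 4; slot 4 is free => place at 4.
448 hashes to 1; slot 1 is free => place at 1.
538 hashes to 4; 4 taken => place at 5.
650 hashes to 4; 4,5 taken => place at 6.
622 hashes to 4; 4,5,6 taken => place at 0.
Table: [622, 448, ∅, ∅, 223, 538, 650]

0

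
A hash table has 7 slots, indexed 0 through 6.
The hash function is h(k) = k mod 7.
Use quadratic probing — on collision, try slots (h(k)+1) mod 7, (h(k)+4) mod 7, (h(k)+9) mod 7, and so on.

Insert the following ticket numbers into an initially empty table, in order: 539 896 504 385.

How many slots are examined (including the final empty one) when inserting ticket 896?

539: h=0 -> slot 0
896: h=0, probe 0,1 -> slot 1
504: h=0, probe 0,1,4 -> slot 4
385: h=0, probe 0,1,4,2 -> slot 2
Table: [539, 896, 385, —, 504, —, —]

2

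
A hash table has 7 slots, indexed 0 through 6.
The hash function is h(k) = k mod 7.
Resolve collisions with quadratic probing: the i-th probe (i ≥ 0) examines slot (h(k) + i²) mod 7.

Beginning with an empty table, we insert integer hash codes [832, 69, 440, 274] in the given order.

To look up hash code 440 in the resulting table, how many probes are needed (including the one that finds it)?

3

Insert 832: h=6, slot 6 empty => index 6.
Insert 69: h=6, slot 6 occupied => index 0.
Insert 440: h=6, slots 6,0 occupied => index 3.
Insert 274: h=1, slot 1 empty => index 1.
Table: [69, 274, ∅, 440, ∅, ∅, 832]
Lookup 440: h=6, probe 6,0,3 → found at 3.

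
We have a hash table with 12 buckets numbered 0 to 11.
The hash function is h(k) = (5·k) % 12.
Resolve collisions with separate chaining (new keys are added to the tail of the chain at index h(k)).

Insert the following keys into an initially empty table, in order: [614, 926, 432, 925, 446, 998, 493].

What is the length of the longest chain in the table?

614 -> bucket 10
926 -> bucket 10 (collision)
432 -> bucket 0
925 -> bucket 5
446 -> bucket 10 (collision)
998 -> bucket 10 (collision)
493 -> bucket 5 (collision)
Final buckets:
0: 432
1: _
2: _
3: _
4: _
5: 925 -> 493
6: _
7: _
8: _
9: _
10: 614 -> 926 -> 446 -> 998
11: _

4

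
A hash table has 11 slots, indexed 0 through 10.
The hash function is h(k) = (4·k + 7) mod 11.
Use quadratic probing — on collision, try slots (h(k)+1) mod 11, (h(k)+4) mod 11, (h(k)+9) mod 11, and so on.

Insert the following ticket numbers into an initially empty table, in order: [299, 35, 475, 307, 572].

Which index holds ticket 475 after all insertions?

299 hashes to 4; slot 4 is free -> place at 4.
35 hashes to 4; 4 taken -> place at 5.
475 hashes to 4; 4,5 taken -> place at 8.
307 hashes to 3; slot 3 is free -> place at 3.
572 hashes to 7; slot 7 is free -> place at 7.
Table: [_, _, _, 307, 299, 35, _, 572, 475, _, _]

8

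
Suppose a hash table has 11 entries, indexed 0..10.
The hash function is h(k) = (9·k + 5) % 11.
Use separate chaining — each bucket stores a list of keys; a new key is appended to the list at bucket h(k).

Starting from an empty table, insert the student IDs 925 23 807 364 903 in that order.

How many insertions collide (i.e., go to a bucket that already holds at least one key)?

3

Insert 925: h=3, bucket 3 empty -> new chain.
Insert 23: h=3, bucket 3 nonempty -> append to chain.
Insert 807: h=8, bucket 8 empty -> new chain.
Insert 364: h=3, bucket 3 nonempty -> append to chain.
Insert 903: h=3, bucket 3 nonempty -> append to chain.
Final buckets:
0: _
1: _
2: _
3: 925 -> 23 -> 364 -> 903
4: _
5: _
6: _
7: _
8: 807
9: _
10: _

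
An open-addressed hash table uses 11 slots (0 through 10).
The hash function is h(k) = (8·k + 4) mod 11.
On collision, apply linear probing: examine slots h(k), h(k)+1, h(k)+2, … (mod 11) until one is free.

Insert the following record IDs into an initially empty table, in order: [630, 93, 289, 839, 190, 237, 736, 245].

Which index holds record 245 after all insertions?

2

Insert 630: h=6, slot 6 empty => index 6.
Insert 93: h=0, slot 0 empty => index 0.
Insert 289: h=6, slot 6 occupied => index 7.
Insert 839: h=6, slots 6,7 occupied => index 8.
Insert 190: h=6, slots 6,7,8 occupied => index 9.
Insert 237: h=8, slots 8,9 occupied => index 10.
Insert 736: h=7, slots 7,8,9,10,0 occupied => index 1.
Insert 245: h=6, slots 6,7,8,9,10,0,1 occupied => index 2.
Table: [93, 736, 245, —, —, —, 630, 289, 839, 190, 237]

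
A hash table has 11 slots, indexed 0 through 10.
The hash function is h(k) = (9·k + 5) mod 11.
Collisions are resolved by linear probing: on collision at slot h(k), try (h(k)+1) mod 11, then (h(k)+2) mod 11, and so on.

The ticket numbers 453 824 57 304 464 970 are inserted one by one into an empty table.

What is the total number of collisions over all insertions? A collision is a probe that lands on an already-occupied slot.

9

Insert 453: h=1, slot 1 empty → index 1.
Insert 824: h=7, slot 7 empty → index 7.
Insert 57: h=1, slot 1 occupied → index 2.
Insert 304: h=2, slot 2 occupied → index 3.
Insert 464: h=1, slots 1,2,3 occupied → index 4.
Insert 970: h=1, slots 1,2,3,4 occupied → index 5.
Table: [-, 453, 57, 304, 464, 970, -, 824, -, -, -]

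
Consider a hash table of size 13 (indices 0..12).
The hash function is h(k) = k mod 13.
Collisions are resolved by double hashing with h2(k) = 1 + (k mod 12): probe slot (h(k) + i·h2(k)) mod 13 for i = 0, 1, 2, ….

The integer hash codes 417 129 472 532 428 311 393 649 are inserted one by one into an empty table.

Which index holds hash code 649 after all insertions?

5

417 hashes to 1; slot 1 is free → place at 1.
129 hashes to 12; slot 12 is free → place at 12.
472 hashes to 4; slot 4 is free → place at 4.
532 hashes to 12, h2=5; 12,4 taken → place at 9.
428 hashes to 12, h2=9; 12 taken → place at 8.
311 hashes to 12, h2=12; 12 taken → place at 11.
393 hashes to 3; slot 3 is free → place at 3.
649 hashes to 12, h2=2; 12,1,3 taken → place at 5.
Table: [_, 417, _, 393, 472, 649, _, _, 428, 532, _, 311, 129]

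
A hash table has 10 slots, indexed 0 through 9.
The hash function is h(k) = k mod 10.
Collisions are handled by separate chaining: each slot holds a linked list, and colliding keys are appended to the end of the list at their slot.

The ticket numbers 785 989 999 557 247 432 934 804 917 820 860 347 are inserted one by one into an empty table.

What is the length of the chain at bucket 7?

4

Insert 785: h=5, bucket 5 empty -> new chain.
Insert 989: h=9, bucket 9 empty -> new chain.
Insert 999: h=9, bucket 9 nonempty -> append to chain.
Insert 557: h=7, bucket 7 empty -> new chain.
Insert 247: h=7, bucket 7 nonempty -> append to chain.
Insert 432: h=2, bucket 2 empty -> new chain.
Insert 934: h=4, bucket 4 empty -> new chain.
Insert 804: h=4, bucket 4 nonempty -> append to chain.
Insert 917: h=7, bucket 7 nonempty -> append to chain.
Insert 820: h=0, bucket 0 empty -> new chain.
Insert 860: h=0, bucket 0 nonempty -> append to chain.
Insert 347: h=7, bucket 7 nonempty -> append to chain.
Final buckets:
0: 820 -> 860
1: -
2: 432
3: -
4: 934 -> 804
5: 785
6: -
7: 557 -> 247 -> 917 -> 347
8: -
9: 989 -> 999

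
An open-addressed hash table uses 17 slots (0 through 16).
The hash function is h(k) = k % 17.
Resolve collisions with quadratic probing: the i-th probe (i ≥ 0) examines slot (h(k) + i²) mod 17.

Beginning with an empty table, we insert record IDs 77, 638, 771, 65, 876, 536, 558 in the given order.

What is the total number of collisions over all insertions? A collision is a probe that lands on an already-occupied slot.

Insert 77: h=9, slot 9 empty → index 9.
Insert 638: h=9, slot 9 occupied → index 10.
Insert 771: h=6, slot 6 empty → index 6.
Insert 65: h=14, slot 14 empty → index 14.
Insert 876: h=9, slots 9,10 occupied → index 13.
Insert 536: h=9, slots 9,10,13 occupied → index 1.
Insert 558: h=14, slot 14 occupied → index 15.
Table: [-, 536, -, -, -, -, 771, -, -, 77, 638, -, -, 876, 65, 558, -]

7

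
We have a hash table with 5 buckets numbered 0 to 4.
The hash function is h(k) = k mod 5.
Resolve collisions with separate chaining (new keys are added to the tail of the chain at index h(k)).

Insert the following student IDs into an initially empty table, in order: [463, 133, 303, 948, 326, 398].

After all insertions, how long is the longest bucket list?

5

Insert 463: h=3, bucket 3 empty -> new chain.
Insert 133: h=3, bucket 3 nonempty -> append to chain.
Insert 303: h=3, bucket 3 nonempty -> append to chain.
Insert 948: h=3, bucket 3 nonempty -> append to chain.
Insert 326: h=1, bucket 1 empty -> new chain.
Insert 398: h=3, bucket 3 nonempty -> append to chain.
Final buckets:
0: _
1: 326
2: _
3: 463 -> 133 -> 303 -> 948 -> 398
4: _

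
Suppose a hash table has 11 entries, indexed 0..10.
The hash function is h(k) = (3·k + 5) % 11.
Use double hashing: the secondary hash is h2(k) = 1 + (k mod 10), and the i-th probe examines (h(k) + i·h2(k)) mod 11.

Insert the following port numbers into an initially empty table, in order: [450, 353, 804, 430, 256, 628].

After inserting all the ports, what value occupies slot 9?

450 hashes to 2; slot 2 is free → place at 2.
353 hashes to 8; slot 8 is free → place at 8.
804 hashes to 8, h2=5; 8,2 taken → place at 7.
430 hashes to 8, h2=1; 8 taken → place at 9.
256 hashes to 3; slot 3 is free → place at 3.
628 hashes to 8, h2=9; 8 taken → place at 6.
Table: [., ., 450, 256, ., ., 628, 804, 353, 430, .]

430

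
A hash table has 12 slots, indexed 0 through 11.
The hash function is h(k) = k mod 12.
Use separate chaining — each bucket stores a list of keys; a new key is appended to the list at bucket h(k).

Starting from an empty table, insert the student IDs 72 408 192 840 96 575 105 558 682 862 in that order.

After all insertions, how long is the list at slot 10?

Insert 72: h=0, bucket 0 empty → new chain.
Insert 408: h=0, bucket 0 nonempty → append to chain.
Insert 192: h=0, bucket 0 nonempty → append to chain.
Insert 840: h=0, bucket 0 nonempty → append to chain.
Insert 96: h=0, bucket 0 nonempty → append to chain.
Insert 575: h=11, bucket 11 empty → new chain.
Insert 105: h=9, bucket 9 empty → new chain.
Insert 558: h=6, bucket 6 empty → new chain.
Insert 682: h=10, bucket 10 empty → new chain.
Insert 862: h=10, bucket 10 nonempty → append to chain.
Final buckets:
0: 72 -> 408 -> 192 -> 840 -> 96
1: .
2: .
3: .
4: .
5: .
6: 558
7: .
8: .
9: 105
10: 682 -> 862
11: 575

2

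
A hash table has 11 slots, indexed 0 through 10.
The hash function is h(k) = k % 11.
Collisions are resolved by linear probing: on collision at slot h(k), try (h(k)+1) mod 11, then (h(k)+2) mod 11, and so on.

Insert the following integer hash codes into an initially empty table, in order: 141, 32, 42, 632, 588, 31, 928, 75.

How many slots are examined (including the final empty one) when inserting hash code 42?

Insert 141: h=9, slot 9 empty => index 9.
Insert 32: h=10, slot 10 empty => index 10.
Insert 42: h=9, slots 9,10 occupied => index 0.
Insert 632: h=5, slot 5 empty => index 5.
Insert 588: h=5, slot 5 occupied => index 6.
Insert 31: h=9, slots 9,10,0 occupied => index 1.
Insert 928: h=4, slot 4 empty => index 4.
Insert 75: h=9, slots 9,10,0,1 occupied => index 2.
Table: [42, 31, 75, _, 928, 632, 588, _, _, 141, 32]

3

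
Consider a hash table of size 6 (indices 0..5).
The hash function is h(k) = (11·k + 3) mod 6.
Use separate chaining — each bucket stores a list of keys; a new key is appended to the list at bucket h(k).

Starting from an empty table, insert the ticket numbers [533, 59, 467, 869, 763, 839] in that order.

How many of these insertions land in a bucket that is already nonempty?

Insert 533: h=4, bucket 4 empty -> new chain.
Insert 59: h=4, bucket 4 nonempty -> append to chain.
Insert 467: h=4, bucket 4 nonempty -> append to chain.
Insert 869: h=4, bucket 4 nonempty -> append to chain.
Insert 763: h=2, bucket 2 empty -> new chain.
Insert 839: h=4, bucket 4 nonempty -> append to chain.
Final buckets:
0: ∅
1: ∅
2: 763
3: ∅
4: 533 -> 59 -> 467 -> 869 -> 839
5: ∅

4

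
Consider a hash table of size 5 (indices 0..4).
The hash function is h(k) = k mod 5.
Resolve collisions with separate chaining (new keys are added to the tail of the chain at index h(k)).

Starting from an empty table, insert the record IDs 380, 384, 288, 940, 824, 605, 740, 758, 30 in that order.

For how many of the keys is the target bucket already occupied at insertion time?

6

Insert 380: h=0, bucket 0 empty -> new chain.
Insert 384: h=4, bucket 4 empty -> new chain.
Insert 288: h=3, bucket 3 empty -> new chain.
Insert 940: h=0, bucket 0 nonempty -> append to chain.
Insert 824: h=4, bucket 4 nonempty -> append to chain.
Insert 605: h=0, bucket 0 nonempty -> append to chain.
Insert 740: h=0, bucket 0 nonempty -> append to chain.
Insert 758: h=3, bucket 3 nonempty -> append to chain.
Insert 30: h=0, bucket 0 nonempty -> append to chain.
Final buckets:
0: 380 -> 940 -> 605 -> 740 -> 30
1: _
2: _
3: 288 -> 758
4: 384 -> 824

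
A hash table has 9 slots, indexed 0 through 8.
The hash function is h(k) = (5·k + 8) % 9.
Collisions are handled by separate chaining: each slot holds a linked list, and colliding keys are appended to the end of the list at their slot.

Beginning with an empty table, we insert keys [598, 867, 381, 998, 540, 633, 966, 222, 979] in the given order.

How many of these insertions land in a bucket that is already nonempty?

598 → bucket 1
867 → bucket 5
381 → bucket 5 (collision)
998 → bucket 3
540 → bucket 8
633 → bucket 5 (collision)
966 → bucket 5 (collision)
222 → bucket 2
979 → bucket 7
Final buckets:
0: .
1: 598
2: 222
3: 998
4: .
5: 867 -> 381 -> 633 -> 966
6: .
7: 979
8: 540

3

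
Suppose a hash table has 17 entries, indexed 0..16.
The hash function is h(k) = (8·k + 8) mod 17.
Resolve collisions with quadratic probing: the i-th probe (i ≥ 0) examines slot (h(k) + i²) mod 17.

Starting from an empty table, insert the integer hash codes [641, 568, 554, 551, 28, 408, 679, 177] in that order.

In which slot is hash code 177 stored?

Insert 641: h=2, slot 2 empty => index 2.
Insert 568: h=13, slot 13 empty => index 13.
Insert 554: h=3, slot 3 empty => index 3.
Insert 551: h=13, slot 13 occupied => index 14.
Insert 28: h=11, slot 11 empty => index 11.
Insert 408: h=8, slot 8 empty => index 8.
Insert 679: h=0, slot 0 empty => index 0.
Insert 177: h=13, slots 13,14,0 occupied => index 5.
Table: [679, _, 641, 554, _, 177, _, _, 408, _, _, 28, _, 568, 551, _, _]

5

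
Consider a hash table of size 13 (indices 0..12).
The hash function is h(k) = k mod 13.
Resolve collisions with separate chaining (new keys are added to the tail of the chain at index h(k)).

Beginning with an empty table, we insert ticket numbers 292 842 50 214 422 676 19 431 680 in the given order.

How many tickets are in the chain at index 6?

Insert 292: h=6, bucket 6 empty → new chain.
Insert 842: h=10, bucket 10 empty → new chain.
Insert 50: h=11, bucket 11 empty → new chain.
Insert 214: h=6, bucket 6 nonempty → append to chain.
Insert 422: h=6, bucket 6 nonempty → append to chain.
Insert 676: h=0, bucket 0 empty → new chain.
Insert 19: h=6, bucket 6 nonempty → append to chain.
Insert 431: h=2, bucket 2 empty → new chain.
Insert 680: h=4, bucket 4 empty → new chain.
Final buckets:
0: 676
1: _
2: 431
3: _
4: 680
5: _
6: 292 -> 214 -> 422 -> 19
7: _
8: _
9: _
10: 842
11: 50
12: _

4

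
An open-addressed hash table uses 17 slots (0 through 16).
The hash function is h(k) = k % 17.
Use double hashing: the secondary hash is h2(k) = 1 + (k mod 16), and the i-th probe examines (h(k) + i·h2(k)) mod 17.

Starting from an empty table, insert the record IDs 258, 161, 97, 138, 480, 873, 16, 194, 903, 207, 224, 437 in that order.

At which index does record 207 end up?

Insert 258: h=3, slot 3 empty → index 3.
Insert 161: h=8, slot 8 empty → index 8.
Insert 97: h=12, slot 12 empty → index 12.
Insert 138: h=2, slot 2 empty → index 2.
Insert 480: h=4, slot 4 empty → index 4.
Insert 873: h=6, slot 6 empty → index 6.
Insert 16: h=16, slot 16 empty → index 16.
Insert 194: h=7, slot 7 empty → index 7.
Insert 903: h=2, h2=8, slot 2 occupied → index 10.
Insert 207: h=3, h2=16, slots 3,2 occupied → index 1.
Insert 224: h=3, h2=1, slots 3,4 occupied → index 5.
Insert 437: h=12, h2=6, slots 12,1,7 occupied → index 13.
Table: [-, 207, 138, 258, 480, 224, 873, 194, 161, -, 903, -, 97, 437, -, -, 16]

1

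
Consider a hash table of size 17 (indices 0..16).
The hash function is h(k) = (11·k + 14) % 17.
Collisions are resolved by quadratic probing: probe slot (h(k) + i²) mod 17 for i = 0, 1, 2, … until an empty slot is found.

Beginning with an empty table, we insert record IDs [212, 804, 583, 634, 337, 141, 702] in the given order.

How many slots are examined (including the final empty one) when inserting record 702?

6

212: h=0 => slot 0
804: h=1 => slot 1
583: h=1, probe 1,2 => slot 2
634: h=1, probe 1,2,5 => slot 5
337: h=15 => slot 15
141: h=1, probe 1,2,5,10 => slot 10
702: h=1, probe 1,2,5,10,0,9 => slot 9
Table: [212, 804, 583, _, _, 634, _, _, _, 702, 141, _, _, _, _, 337, _]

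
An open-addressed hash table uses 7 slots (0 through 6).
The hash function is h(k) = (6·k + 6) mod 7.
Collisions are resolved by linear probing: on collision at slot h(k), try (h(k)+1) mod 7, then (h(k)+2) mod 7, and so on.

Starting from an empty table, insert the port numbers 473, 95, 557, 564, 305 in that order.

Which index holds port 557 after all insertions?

473: h=2 -> slot 2
95: h=2, probe 2,3 -> slot 3
557: h=2, probe 2,3,4 -> slot 4
564: h=2, probe 2,3,4,5 -> slot 5
305: h=2, probe 2,3,4,5,6 -> slot 6
Table: [-, -, 473, 95, 557, 564, 305]

4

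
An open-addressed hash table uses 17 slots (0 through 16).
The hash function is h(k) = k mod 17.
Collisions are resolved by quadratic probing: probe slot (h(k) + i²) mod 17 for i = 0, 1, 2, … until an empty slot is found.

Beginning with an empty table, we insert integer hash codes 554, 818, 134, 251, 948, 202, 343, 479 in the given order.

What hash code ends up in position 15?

Insert 554: h=10, slot 10 empty => index 10.
Insert 818: h=2, slot 2 empty => index 2.
Insert 134: h=15, slot 15 empty => index 15.
Insert 251: h=13, slot 13 empty => index 13.
Insert 948: h=13, slot 13 occupied => index 14.
Insert 202: h=15, slot 15 occupied => index 16.
Insert 343: h=3, slot 3 empty => index 3.
Insert 479: h=3, slot 3 occupied => index 4.
Table: [—, —, 818, 343, 479, —, —, —, —, —, 554, —, —, 251, 948, 134, 202]

134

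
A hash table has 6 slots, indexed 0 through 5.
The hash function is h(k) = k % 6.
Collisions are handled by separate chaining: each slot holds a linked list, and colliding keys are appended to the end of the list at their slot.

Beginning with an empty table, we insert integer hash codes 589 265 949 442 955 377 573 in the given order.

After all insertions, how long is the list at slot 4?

589 → bucket 1
265 → bucket 1 (collision)
949 → bucket 1 (collision)
442 → bucket 4
955 → bucket 1 (collision)
377 → bucket 5
573 → bucket 3
Final buckets:
0: -
1: 589 -> 265 -> 949 -> 955
2: -
3: 573
4: 442
5: 377

1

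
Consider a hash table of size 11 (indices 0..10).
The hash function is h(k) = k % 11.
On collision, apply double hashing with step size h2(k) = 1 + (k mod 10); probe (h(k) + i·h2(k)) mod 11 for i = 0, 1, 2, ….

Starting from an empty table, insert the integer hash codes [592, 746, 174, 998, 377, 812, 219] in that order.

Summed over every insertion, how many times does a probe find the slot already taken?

Insert 592: h=9, slot 9 empty => index 9.
Insert 746: h=9, h2=7, slot 9 occupied => index 5.
Insert 174: h=9, h2=5, slot 9 occupied => index 3.
Insert 998: h=8, slot 8 empty => index 8.
Insert 377: h=3, h2=8, slot 3 occupied => index 0.
Insert 812: h=9, h2=3, slot 9 occupied => index 1.
Insert 219: h=10, slot 10 empty => index 10.
Table: [377, 812, ., 174, ., 746, ., ., 998, 592, 219]

4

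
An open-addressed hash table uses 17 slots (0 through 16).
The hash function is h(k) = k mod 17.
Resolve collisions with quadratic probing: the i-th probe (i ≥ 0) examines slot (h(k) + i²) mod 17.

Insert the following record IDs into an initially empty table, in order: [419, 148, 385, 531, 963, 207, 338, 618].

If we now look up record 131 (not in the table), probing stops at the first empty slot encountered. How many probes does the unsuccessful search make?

419 hashes to 11; slot 11 is free → place at 11.
148 hashes to 12; slot 12 is free → place at 12.
385 hashes to 11; 11,12 taken → place at 15.
531 hashes to 4; slot 4 is free → place at 4.
963 hashes to 11; 11,12,15 taken → place at 3.
207 hashes to 3; 3,4 taken → place at 7.
338 hashes to 15; 15 taken → place at 16.
618 hashes to 6; slot 6 is free → place at 6.
Table: [—, —, —, 963, 531, —, 618, 207, —, —, —, 419, 148, —, —, 385, 338]
Lookup 131: h=12, probe 12,13 → slot 13 empty, not found.

2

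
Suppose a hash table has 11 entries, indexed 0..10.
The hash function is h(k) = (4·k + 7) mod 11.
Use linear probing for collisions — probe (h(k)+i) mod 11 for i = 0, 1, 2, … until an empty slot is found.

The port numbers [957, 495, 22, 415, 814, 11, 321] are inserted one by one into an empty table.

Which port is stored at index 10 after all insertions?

957 hashes to 7; slot 7 is free -> place at 7.
495 hashes to 7; 7 taken -> place at 8.
22 hashes to 7; 7,8 taken -> place at 9.
415 hashes to 6; slot 6 is free -> place at 6.
814 hashes to 7; 7,8,9 taken -> place at 10.
11 hashes to 7; 7,8,9,10 taken -> place at 0.
321 hashes to 4; slot 4 is free -> place at 4.
Table: [11, -, -, -, 321, -, 415, 957, 495, 22, 814]

814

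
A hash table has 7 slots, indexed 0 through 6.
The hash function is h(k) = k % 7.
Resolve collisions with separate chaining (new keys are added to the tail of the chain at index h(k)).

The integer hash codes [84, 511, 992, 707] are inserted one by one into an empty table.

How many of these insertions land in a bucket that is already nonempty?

84 → bucket 0
511 → bucket 0 (collision)
992 → bucket 5
707 → bucket 0 (collision)
Final buckets:
0: 84 -> 511 -> 707
1: ∅
2: ∅
3: ∅
4: ∅
5: 992
6: ∅

2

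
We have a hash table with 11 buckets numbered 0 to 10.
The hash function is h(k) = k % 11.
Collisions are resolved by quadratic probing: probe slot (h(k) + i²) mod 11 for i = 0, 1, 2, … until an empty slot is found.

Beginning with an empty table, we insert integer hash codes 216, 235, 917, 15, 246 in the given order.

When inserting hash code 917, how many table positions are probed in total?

Insert 216: h=7, slot 7 empty -> index 7.
Insert 235: h=4, slot 4 empty -> index 4.
Insert 917: h=4, slot 4 occupied -> index 5.
Insert 15: h=4, slots 4,5 occupied -> index 8.
Insert 246: h=4, slots 4,5,8 occupied -> index 2.
Table: [-, -, 246, -, 235, 917, -, 216, 15, -, -]

2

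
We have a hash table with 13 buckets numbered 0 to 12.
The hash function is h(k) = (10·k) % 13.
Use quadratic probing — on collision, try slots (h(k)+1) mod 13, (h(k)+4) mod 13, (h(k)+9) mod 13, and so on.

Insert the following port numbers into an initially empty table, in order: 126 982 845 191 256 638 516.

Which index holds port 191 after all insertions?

126: h=12 -> slot 12
982: h=5 -> slot 5
845: h=0 -> slot 0
191: h=12, probe 12,0,3 -> slot 3
256: h=12, probe 12,0,3,8 -> slot 8
638: h=10 -> slot 10
516: h=12, probe 12,0,3,8,2 -> slot 2
Table: [845, ., 516, 191, ., 982, ., ., 256, ., 638, ., 126]

3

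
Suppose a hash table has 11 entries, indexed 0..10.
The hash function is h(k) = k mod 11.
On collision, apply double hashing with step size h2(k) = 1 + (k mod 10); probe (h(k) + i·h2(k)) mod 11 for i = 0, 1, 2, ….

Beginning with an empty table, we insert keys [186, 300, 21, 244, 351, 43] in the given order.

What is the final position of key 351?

5

Insert 186: h=10, slot 10 empty => index 10.
Insert 300: h=3, slot 3 empty => index 3.
Insert 21: h=10, h2=2, slot 10 occupied => index 1.
Insert 244: h=2, slot 2 empty => index 2.
Insert 351: h=10, h2=2, slots 10,1,3 occupied => index 5.
Insert 43: h=10, h2=4, slots 10,3 occupied => index 7.
Table: [—, 21, 244, 300, —, 351, —, 43, —, —, 186]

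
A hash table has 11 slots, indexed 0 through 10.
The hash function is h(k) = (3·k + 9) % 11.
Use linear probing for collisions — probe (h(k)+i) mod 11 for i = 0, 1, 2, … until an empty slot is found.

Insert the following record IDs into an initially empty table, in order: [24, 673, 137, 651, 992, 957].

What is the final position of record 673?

5

Insert 24: h=4, slot 4 empty => index 4.
Insert 673: h=4, slot 4 occupied => index 5.
Insert 137: h=2, slot 2 empty => index 2.
Insert 651: h=4, slots 4,5 occupied => index 6.
Insert 992: h=4, slots 4,5,6 occupied => index 7.
Insert 957: h=9, slot 9 empty => index 9.
Table: [_, _, 137, _, 24, 673, 651, 992, _, 957, _]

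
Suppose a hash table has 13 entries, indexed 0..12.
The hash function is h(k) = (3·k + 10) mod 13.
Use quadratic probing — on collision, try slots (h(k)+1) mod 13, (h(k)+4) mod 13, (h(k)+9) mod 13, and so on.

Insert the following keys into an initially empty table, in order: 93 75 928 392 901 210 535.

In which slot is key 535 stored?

6

93: h=3 => slot 3
75: h=1 => slot 1
928: h=12 => slot 12
392: h=3, probe 3,4 => slot 4
901: h=9 => slot 9
210: h=3, probe 3,4,7 => slot 7
535: h=3, probe 3,4,7,12,6 => slot 6
Table: [., 75, ., 93, 392, ., 535, 210, ., 901, ., ., 928]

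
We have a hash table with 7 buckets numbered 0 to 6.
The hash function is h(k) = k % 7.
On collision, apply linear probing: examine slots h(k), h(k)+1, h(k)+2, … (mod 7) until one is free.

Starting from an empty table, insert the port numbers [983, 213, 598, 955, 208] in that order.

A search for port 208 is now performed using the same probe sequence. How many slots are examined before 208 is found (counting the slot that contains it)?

3

Insert 983: h=3, slot 3 empty -> index 3.
Insert 213: h=3, slot 3 occupied -> index 4.
Insert 598: h=3, slots 3,4 occupied -> index 5.
Insert 955: h=3, slots 3,4,5 occupied -> index 6.
Insert 208: h=5, slots 5,6 occupied -> index 0.
Table: [208, ., ., 983, 213, 598, 955]
Lookup 208: h=5, probe 5,6,0 → found at 0.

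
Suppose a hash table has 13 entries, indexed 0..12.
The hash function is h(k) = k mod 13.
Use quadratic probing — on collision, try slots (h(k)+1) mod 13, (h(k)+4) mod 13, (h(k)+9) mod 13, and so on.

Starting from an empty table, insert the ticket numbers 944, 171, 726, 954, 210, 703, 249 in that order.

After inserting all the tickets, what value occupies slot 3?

944: h=8 -> slot 8
171: h=2 -> slot 2
726: h=11 -> slot 11
954: h=5 -> slot 5
210: h=2, probe 2,3 -> slot 3
703: h=1 -> slot 1
249: h=2, probe 2,3,6 -> slot 6
Table: [-, 703, 171, 210, -, 954, 249, -, 944, -, -, 726, -]

210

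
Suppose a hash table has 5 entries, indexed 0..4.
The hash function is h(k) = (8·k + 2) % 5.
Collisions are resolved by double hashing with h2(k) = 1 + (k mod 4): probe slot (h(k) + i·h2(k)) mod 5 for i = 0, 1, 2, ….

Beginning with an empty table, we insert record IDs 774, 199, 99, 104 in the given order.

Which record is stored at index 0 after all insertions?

774 hashes to 4; slot 4 is free => place at 4.
199 hashes to 4, h2=4; 4 taken => place at 3.
99 hashes to 4, h2=4; 4,3 taken => place at 2.
104 hashes to 4, h2=1; 4 taken => place at 0.
Table: [104, —, 99, 199, 774]

104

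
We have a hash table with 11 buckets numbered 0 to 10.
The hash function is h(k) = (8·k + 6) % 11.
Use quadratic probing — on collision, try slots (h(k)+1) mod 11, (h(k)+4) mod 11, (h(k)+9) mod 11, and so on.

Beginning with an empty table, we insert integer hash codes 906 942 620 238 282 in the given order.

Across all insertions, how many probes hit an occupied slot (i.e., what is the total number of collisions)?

4

906 hashes to 5; slot 5 is free → place at 5.
942 hashes to 7; slot 7 is free → place at 7.
620 hashes to 5; 5 taken → place at 6.
238 hashes to 7; 7 taken → place at 8.
282 hashes to 7; 7,8 taken → place at 0.
Table: [282, ∅, ∅, ∅, ∅, 906, 620, 942, 238, ∅, ∅]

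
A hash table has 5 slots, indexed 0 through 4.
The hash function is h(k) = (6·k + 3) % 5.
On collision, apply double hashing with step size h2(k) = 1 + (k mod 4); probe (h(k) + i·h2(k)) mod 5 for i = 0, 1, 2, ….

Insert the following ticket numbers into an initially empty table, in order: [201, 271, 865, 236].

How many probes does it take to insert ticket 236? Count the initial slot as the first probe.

3

201: h=4 => slot 4
271: h=4, h2=4, probe 4,3 => slot 3
865: h=3, h2=2, probe 3,0 => slot 0
236: h=4, h2=1, probe 4,0,1 => slot 1
Table: [865, 236, _, 271, 201]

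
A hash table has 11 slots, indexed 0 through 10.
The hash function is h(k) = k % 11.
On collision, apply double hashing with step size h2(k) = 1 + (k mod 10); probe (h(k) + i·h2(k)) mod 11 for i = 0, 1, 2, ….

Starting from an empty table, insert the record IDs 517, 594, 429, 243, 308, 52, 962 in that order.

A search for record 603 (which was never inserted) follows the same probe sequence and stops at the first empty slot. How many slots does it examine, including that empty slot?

517: h=0 → slot 0
594: h=0, h2=5, probe 0,5 → slot 5
429: h=0, h2=10, probe 0,10 → slot 10
243: h=1 → slot 1
308: h=0, h2=9, probe 0,9 → slot 9
52: h=8 → slot 8
962: h=5, h2=3, probe 5,8,0,3 → slot 3
Table: [517, 243, ∅, 962, ∅, 594, ∅, ∅, 52, 308, 429]
Lookup 603: h=9, h2=4, probe 9,2 → slot 2 empty, not found.

2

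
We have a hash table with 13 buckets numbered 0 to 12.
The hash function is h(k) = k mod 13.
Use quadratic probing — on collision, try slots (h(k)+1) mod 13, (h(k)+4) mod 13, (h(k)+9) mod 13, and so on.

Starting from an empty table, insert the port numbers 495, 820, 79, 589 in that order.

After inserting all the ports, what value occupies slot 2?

820

Insert 495: h=1, slot 1 empty => index 1.
Insert 820: h=1, slot 1 occupied => index 2.
Insert 79: h=1, slots 1,2 occupied => index 5.
Insert 589: h=4, slot 4 empty => index 4.
Table: [., 495, 820, ., 589, 79, ., ., ., ., ., ., .]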